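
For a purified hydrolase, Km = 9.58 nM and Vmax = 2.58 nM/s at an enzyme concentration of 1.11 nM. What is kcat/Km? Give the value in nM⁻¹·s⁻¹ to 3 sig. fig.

kcat = Vmax/[E]total = 2.58/1.11 = 2.32 s⁻¹.
kcat/Km = 2.32/9.58 = 0.243 nM⁻¹·s⁻¹.

0.243 nM⁻¹·s⁻¹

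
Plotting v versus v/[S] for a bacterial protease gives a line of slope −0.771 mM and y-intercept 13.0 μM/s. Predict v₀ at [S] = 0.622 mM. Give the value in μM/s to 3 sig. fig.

In the Eadie–Hofstee form v = Vmax − Km·(v/[S]), the slope is −Km and the intercept is Vmax, so Km = 0.771 mM and Vmax = 13.0 μM/s.
v = 13.0 × 0.622/(0.771 + 0.622) = 5.80 μM/s.

5.80 μM/s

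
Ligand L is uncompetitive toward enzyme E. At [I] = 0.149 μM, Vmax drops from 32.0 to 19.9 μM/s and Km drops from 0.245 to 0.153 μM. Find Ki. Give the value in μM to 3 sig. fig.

Uncompetitive: Vmax,app = Vmax/α (and Km,app = Km/α) with α = 1 + [I]/Ki.
α = Vmax/Vmax,app = 32.0/19.9 = 1.608.
Ki = [I]/(α − 1) = 0.149/0.6080 = 0.245 μM.

0.245 μM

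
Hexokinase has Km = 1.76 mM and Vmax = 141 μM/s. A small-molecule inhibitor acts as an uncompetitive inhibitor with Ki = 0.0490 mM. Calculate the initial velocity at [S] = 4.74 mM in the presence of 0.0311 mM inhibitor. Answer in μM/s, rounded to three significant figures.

α = 1 + [I]/Ki = 1 + 0.0311/0.0490 = 1.635.
For an uncompetitive inhibitor, both parameters are divided by α, giving Vmax/α and Km/α: Km,app = 1.08 mM, Vmax,app = 86.3 μM/s.
v = Vmax,app·[S]/(Km,app + [S]) = 86.3 × 4.74/(1.08 + 4.74) = 70.3 μM/s.

70.3 μM/s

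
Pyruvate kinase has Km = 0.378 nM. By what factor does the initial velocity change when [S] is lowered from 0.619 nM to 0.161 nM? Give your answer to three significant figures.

0.481

Since Vmax cancels, v₂/v₁ = [S]₂(Km+[S]₁) / [S]₁(Km+[S]₂).
= 0.161×(0.378+0.619) / (0.619×(0.378+0.161)) = 0.1605/0.3336 = 0.481.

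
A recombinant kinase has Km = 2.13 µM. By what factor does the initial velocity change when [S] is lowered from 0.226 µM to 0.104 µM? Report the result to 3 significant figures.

0.485

The fractional saturations are [S]/(Km+[S]) = 0.226/2.356 = 0.09593 and 0.104/2.234 = 0.04655.
v₂/v₁ is just their ratio: 0.04655/0.09593 = 0.485.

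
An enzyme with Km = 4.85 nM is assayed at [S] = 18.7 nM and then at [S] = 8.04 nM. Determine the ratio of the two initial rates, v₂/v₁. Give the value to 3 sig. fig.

The fractional saturations are [S]/(Km+[S]) = 18.7/23.55 = 0.7941 and 8.04/12.89 = 0.6237.
v₂/v₁ is just their ratio: 0.6237/0.7941 = 0.786.

0.786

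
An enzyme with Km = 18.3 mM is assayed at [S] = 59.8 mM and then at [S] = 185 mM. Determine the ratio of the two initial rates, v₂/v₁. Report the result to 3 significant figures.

1.19

The fractional saturations are [S]/(Km+[S]) = 59.8/78.10 = 0.7657 and 185/203.3 = 0.9100.
v₂/v₁ is just their ratio: 0.9100/0.7657 = 1.19.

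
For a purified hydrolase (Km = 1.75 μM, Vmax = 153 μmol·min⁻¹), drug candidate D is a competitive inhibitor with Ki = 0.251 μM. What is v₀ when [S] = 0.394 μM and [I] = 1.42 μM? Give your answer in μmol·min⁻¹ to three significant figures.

With α = 1 + [I]/Ki = 1 + 1.42/0.251 = 6.657, the competitive rate law is v = Vmax[S] / (αKm + [S]).
v = 153×0.394 / (6.657×1.75 + 0.394) = 60.28/12.04 = 5.00 μmol·min⁻¹.

5.00 μmol·min⁻¹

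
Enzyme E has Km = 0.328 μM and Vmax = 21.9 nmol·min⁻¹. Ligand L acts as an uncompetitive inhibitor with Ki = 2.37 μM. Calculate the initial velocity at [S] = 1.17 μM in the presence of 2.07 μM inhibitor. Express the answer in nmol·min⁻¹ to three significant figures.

α = 1 + [I]/Ki = 1 + 2.07/2.37 = 1.873.
For an uncompetitive inhibitor, both parameters are divided by α, giving Vmax/α and Km/α: Km,app = 0.175 μM, Vmax,app = 11.7 nmol·min⁻¹.
v = Vmax,app·[S]/(Km,app + [S]) = 11.7 × 1.17/(0.175 + 1.17) = 10.2 nmol·min⁻¹.

10.2 nmol·min⁻¹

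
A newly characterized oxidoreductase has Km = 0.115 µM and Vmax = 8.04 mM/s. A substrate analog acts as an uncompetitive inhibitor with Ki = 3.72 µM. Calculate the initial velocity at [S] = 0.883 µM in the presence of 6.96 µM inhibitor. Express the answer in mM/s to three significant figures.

2.68 mM/s

With α = 1 + [I]/Ki = 1 + 6.96/3.72 = 2.871, the uncompetitive rate law is v = (Vmax/α)·[S] / (Km/α + [S]).
v = (8.04/2.871)×0.883 / (0.115/2.871 + 0.883) = 2.473/0.9231 = 2.68 mM/s.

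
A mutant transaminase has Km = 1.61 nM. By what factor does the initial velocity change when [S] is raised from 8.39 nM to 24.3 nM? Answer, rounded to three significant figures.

1.12

Since Vmax cancels, v₂/v₁ = [S]₂(Km+[S]₁) / [S]₁(Km+[S]₂).
= 24.3×(1.61+8.39) / (8.39×(1.61+24.3)) = 243.0/217.4 = 1.12.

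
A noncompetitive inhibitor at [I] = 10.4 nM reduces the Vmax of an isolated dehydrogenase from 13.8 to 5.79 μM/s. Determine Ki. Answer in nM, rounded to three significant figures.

Noncompetitive: Vmax,app = Vmax/α with α = 1 + [I]/Ki.
α = Vmax/Vmax,app = 13.8/5.79 = 2.383.
Ki = [I]/(α − 1) = 10.4/1.383 = 7.52 nM.

7.52 nM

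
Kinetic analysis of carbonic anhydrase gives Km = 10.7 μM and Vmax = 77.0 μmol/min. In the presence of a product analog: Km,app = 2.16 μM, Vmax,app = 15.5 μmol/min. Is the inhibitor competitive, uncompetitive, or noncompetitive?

Both Km and Vmax decrease by the same factor (~4.96-fold) — characteristic of uncompetitive inhibition.

uncompetitive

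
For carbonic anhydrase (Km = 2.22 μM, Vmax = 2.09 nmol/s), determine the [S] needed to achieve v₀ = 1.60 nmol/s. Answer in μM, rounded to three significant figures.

7.25 μM

Rearranging v = Vmax[S]/(Km+[S]) gives [S] = Km·v/(Vmax − v).
[S] = 2.22 × 1.60 / (2.09 − 1.60) = 3.552/0.4900 = 7.25 μM.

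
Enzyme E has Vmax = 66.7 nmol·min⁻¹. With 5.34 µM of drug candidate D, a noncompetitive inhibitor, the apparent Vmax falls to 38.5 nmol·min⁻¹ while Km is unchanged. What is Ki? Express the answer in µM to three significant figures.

Noncompetitive: Vmax,app = Vmax/α with α = 1 + [I]/Ki.
α = Vmax/Vmax,app = 66.7/38.5 = 1.732.
Ki = [I]/(α − 1) = 5.34/0.7325 = 7.29 µM.

7.29 µM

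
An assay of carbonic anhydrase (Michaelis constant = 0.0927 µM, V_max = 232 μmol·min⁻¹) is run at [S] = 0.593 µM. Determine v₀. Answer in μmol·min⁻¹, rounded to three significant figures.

v = Vmax·[S]/(Km + [S]) = 232 × 0.593 / (0.0927 + 0.593)
  = 137.6 / 0.6857 = 201 μmol·min⁻¹.

201 μmol·min⁻¹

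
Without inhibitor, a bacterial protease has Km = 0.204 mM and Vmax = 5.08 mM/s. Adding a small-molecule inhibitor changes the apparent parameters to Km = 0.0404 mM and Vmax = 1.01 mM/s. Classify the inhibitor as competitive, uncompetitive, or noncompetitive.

Both Km and Vmax decrease by the same factor (~5.05-fold) — characteristic of uncompetitive inhibition.

uncompetitive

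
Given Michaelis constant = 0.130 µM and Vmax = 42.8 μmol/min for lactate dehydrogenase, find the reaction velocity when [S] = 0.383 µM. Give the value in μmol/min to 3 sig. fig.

32.0 μmol/min

v = Vmax·[S]/(Km + [S]) = 42.8 × 0.383 / (0.130 + 0.383)
  = 16.39 / 0.5130 = 32.0 μmol/min.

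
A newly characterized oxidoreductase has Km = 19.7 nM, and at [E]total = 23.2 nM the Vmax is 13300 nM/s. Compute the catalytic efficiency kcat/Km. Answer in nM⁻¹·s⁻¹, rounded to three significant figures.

29.1 nM⁻¹·s⁻¹

kcat = Vmax/[E]total = 13300/23.2 = 573 s⁻¹.
kcat/Km = 573/19.7 = 29.1 nM⁻¹·s⁻¹.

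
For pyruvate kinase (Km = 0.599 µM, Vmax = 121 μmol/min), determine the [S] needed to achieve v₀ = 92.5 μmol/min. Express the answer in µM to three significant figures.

1.94 µM

Rearranging v = Vmax[S]/(Km+[S]) gives [S] = Km·v/(Vmax − v).
[S] = 0.599 × 92.5 / (121 − 92.5) = 55.41/28.50 = 1.94 µM.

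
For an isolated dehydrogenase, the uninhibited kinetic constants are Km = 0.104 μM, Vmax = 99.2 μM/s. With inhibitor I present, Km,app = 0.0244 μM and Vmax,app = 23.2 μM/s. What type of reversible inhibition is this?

uncompetitive

Both Km and Vmax decrease by the same factor (~4.27-fold) — characteristic of uncompetitive inhibition.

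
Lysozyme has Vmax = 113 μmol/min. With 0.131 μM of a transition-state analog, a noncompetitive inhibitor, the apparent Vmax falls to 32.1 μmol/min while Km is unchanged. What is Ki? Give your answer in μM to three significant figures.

Noncompetitive: Vmax,app = Vmax/α with α = 1 + [I]/Ki.
α = Vmax/Vmax,app = 113/32.1 = 3.520.
Since α = 1 + [I]/Ki, [I]/Ki = 3.520 − 1 = 2.520 and Ki = 0.131/2.520 = 0.0520 μM.

0.0520 μM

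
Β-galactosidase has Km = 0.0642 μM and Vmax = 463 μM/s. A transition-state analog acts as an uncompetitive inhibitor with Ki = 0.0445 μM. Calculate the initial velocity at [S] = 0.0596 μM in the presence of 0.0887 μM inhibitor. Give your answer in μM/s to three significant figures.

114 μM/s

With α = 1 + [I]/Ki = 1 + 0.0887/0.0445 = 2.993, the uncompetitive rate law is v = (Vmax/α)·[S] / (Km/α + [S]).
v = (463/2.993)×0.0596 / (0.0642/2.993 + 0.0596) = 9.219/0.08105 = 114 μM/s.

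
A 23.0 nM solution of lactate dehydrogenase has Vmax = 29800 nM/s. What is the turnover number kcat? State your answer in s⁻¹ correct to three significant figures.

kcat = Vmax/[E]total = 29800 nM/s / 23.0 nM = 1300 s⁻¹.

1300 s⁻¹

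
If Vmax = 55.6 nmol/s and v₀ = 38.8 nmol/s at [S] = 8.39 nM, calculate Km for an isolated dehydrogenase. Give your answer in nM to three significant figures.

v/Vmax = 38.8/55.6 = 0.6978 = [S]/(Km+[S]).
So Km + [S] = [S]/0.6978 = 12.02 nM, giving Km = 12.02 − 8.39 = 3.63 nM.

3.63 nM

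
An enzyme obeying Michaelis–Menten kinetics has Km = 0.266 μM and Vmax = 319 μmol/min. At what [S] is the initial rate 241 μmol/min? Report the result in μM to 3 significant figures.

0.822 μM

Rearranging v = Vmax[S]/(Km+[S]) gives [S] = Km·v/(Vmax − v).
[S] = 0.266 × 241 / (319 − 241) = 64.11/78.00 = 0.822 μM.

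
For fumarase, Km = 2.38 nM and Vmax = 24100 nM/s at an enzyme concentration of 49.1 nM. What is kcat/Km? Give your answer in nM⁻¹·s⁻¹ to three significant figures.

kcat = Vmax/[E]total = 24100/49.1 = 491 s⁻¹.
kcat/Km = 491/2.38 = 206 nM⁻¹·s⁻¹.

206 nM⁻¹·s⁻¹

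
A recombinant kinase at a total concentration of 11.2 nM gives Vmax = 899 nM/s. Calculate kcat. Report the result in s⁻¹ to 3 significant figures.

80.3 s⁻¹

kcat = Vmax/[E]total = 899 nM/s / 11.2 nM = 80.3 s⁻¹.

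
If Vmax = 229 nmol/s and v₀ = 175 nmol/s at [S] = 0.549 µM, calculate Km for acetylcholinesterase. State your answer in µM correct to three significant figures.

0.169 µM

v/Vmax = 175/229 = 0.7642 = [S]/(Km+[S]).
So Km + [S] = [S]/0.7642 = 0.7184 µM, giving Km = 0.7184 − 0.549 = 0.169 µM.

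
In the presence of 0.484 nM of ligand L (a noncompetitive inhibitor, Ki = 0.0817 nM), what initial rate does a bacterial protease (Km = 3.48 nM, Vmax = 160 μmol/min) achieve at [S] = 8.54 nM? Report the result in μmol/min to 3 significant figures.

α = 1 + [I]/Ki = 1 + 0.484/0.0817 = 6.924.
For a noncompetitive inhibitor, Vmax is reduced to Vmax/α while Km is unchanged: Km,app = 3.48 nM, Vmax,app = 23.1 μmol/min.
v = Vmax,app·[S]/(Km,app + [S]) = 23.1 × 8.54/(3.48 + 8.54) = 16.4 μmol/min.

16.4 μmol/min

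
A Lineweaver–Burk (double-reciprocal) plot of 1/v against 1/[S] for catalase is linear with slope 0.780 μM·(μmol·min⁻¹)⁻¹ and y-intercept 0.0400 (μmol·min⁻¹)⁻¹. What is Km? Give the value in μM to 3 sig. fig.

19.5 μM

y-intercept = 1/Vmax ⇒ Vmax = 25.0 μmol·min⁻¹; slope = Km/Vmax ⇒ Km = slope × Vmax.
Km = 0.780 × 25.0 = 19.5 μM.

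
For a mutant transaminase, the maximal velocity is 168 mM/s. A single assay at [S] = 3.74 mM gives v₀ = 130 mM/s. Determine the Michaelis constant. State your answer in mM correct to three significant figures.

1.09 mM

From v = Vmax[S]/(Km+[S]), Km = [S](Vmax − v)/v.
Km = 3.74 × (168 − 130) / 130 = 142.1/130 = 1.09 mM.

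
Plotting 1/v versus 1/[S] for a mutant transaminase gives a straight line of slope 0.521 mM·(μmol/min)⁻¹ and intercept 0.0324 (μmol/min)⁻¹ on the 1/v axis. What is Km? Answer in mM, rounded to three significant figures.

y-intercept = 1/Vmax ⇒ Vmax = 30.9 μmol/min; slope = Km/Vmax ⇒ Km = slope × Vmax.
Km = 0.521 × 30.9 = 16.1 mM.

16.1 mM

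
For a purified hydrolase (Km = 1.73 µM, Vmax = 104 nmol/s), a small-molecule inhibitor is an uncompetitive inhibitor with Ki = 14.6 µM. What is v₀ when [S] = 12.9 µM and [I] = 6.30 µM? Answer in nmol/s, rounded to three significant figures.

α = 1 + [I]/Ki = 1 + 6.30/14.6 = 1.432.
For an uncompetitive inhibitor, both parameters are divided by α, giving Vmax/α and Km/α: Km,app = 1.21 µM, Vmax,app = 72.7 nmol/s.
v = Vmax,app·[S]/(Km,app + [S]) = 72.7 × 12.9/(1.21 + 12.9) = 66.4 nmol/s.

66.4 nmol/s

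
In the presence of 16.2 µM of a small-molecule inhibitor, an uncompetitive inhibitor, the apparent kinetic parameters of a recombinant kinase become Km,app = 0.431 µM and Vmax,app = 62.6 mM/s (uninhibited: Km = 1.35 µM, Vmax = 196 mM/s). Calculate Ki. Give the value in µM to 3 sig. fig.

Uncompetitive: Vmax,app = Vmax/α (and Km,app = Km/α) with α = 1 + [I]/Ki.
α = Vmax/Vmax,app = 196/62.6 = 3.131.
Ki = [I]/(α − 1) = 16.2/2.131 = 7.60 µM.

7.60 µM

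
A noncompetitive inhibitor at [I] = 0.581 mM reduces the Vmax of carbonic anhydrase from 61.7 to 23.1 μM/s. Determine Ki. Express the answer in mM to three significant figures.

Noncompetitive: Vmax,app = Vmax/α with α = 1 + [I]/Ki.
α = Vmax/Vmax,app = 61.7/23.1 = 2.671.
Since α = 1 + [I]/Ki, [I]/Ki = 2.671 − 1 = 1.671 and Ki = 0.581/1.671 = 0.348 mM.

0.348 mM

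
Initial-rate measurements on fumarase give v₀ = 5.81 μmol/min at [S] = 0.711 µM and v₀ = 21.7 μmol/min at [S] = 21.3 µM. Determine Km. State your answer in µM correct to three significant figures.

2.22 µM

From v = Vmax[S]/(Km+[S]), each point gives Vmax = v(Km+[S])/[S].
Equating: 5.81(Km+0.711)/0.711 = 21.7(Km+21.3)/21.3.
8.172·Km + 5.81 = 1.019·Km + 21.7, so (8.172 − 1.019)·Km = 21.7 − 5.81.
Km = 15.89/7.153 = 2.22 µM; then Vmax = 5.81(2.22+0.711)/0.711 = 24.0 μmol/min.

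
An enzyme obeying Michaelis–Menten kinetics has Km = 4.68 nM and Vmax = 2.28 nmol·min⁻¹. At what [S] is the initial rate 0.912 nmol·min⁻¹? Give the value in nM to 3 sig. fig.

Rearranging v = Vmax[S]/(Km+[S]) gives [S] = Km·v/(Vmax − v).
[S] = 4.68 × 0.912 / (2.28 − 0.912) = 4.268/1.368 = 3.12 nM.

3.12 nM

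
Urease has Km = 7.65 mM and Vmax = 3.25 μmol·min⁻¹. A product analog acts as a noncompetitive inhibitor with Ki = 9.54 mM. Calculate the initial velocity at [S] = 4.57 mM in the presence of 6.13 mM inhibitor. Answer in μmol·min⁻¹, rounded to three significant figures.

With α = 1 + [I]/Ki = 1 + 6.13/9.54 = 1.643, the noncompetitive rate law is v = (Vmax/α)·[S] / (Km + [S]).
v = (3.25/1.643)×4.57 / (7.65 + 4.57) = 9.042/12.22 = 0.740 μmol·min⁻¹.

0.740 μmol·min⁻¹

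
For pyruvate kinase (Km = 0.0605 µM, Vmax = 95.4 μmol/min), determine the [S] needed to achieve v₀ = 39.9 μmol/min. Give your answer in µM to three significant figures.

0.0435 µM

Rearranging v = Vmax[S]/(Km+[S]) gives [S] = Km·v/(Vmax − v).
[S] = 0.0605 × 39.9 / (95.4 − 39.9) = 2.414/55.50 = 0.0435 µM.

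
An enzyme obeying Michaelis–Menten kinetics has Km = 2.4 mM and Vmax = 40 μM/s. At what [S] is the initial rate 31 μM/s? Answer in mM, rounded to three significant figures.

The required fractional saturation is v/Vmax = 31/40 = 0.7750.
Then [S]/(Km+[S]) = 0.7750 ⇒ [S] = 2.4 × 0.7750/(1 − 0.7750) = 8.27 mM.

8.27 mM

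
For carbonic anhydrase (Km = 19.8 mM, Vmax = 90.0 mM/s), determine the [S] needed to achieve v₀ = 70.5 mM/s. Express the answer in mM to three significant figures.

71.6 mM

The required fractional saturation is v/Vmax = 70.5/90.0 = 0.7833.
Then [S]/(Km+[S]) = 0.7833 ⇒ [S] = 19.8 × 0.7833/(1 − 0.7833) = 71.6 mM.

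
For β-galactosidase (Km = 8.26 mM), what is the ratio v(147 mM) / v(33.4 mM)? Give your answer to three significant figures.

Since Vmax cancels, v₂/v₁ = [S]₂(Km+[S]₁) / [S]₁(Km+[S]₂).
= 147×(8.26+33.4) / (33.4×(8.26+147)) = 6124/5186 = 1.18.

1.18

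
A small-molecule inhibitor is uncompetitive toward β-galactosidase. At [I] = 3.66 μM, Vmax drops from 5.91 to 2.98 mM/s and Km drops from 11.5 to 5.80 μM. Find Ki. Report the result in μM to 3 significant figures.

3.72 μM

Uncompetitive: Vmax,app = Vmax/α (and Km,app = Km/α) with α = 1 + [I]/Ki.
α = Vmax/Vmax,app = 5.91/2.98 = 1.983.
Since α = 1 + [I]/Ki, [I]/Ki = 1.983 − 1 = 0.9832 and Ki = 3.66/0.9832 = 3.72 μM.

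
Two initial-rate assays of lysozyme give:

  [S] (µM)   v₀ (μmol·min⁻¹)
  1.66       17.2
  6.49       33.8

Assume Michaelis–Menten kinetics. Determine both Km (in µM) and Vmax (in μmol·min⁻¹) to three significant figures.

In reciprocal form, 1/v = (Km/Vmax)·(1/[S]) + 1/Vmax. The two points give (1/[S], 1/v) = (0.6024, 0.05814) and (0.1541, 0.02959).
Slope = (0.05814 − 0.02959)/(0.6024 − 0.1541) = 0.06369; intercept = 0.05814 − 0.06369×0.6024 = 0.01977.
Vmax = 1/intercept = 50.6 μmol·min⁻¹; Km = slope × Vmax = 0.06369 × 50.6 = 3.22 µM.

Km = 3.22 µM; Vmax = 50.6 μmol·min⁻¹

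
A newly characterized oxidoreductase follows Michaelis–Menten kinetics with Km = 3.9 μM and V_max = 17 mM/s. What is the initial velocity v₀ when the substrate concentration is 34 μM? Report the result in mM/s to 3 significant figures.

v = Vmax·[S]/(Km + [S]) = 17 × 34 / (3.9 + 34)
  = 578.0 / 37.90 = 15.3 mM/s.

15.3 mM/s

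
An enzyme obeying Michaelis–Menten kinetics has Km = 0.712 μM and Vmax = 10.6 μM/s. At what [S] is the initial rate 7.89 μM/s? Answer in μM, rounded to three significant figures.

2.07 μM

The required fractional saturation is v/Vmax = 7.89/10.6 = 0.7443.
Then [S]/(Km+[S]) = 0.7443 ⇒ [S] = 0.712 × 0.7443/(1 − 0.7443) = 2.07 μM.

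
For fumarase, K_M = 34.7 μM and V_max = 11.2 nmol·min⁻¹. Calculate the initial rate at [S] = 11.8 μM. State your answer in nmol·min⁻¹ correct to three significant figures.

2.84 nmol·min⁻¹

[S]/(Km+[S]) = 11.8/46.50 = 0.2538, the fractional saturation.
v = 0.2538 × Vmax = 0.2538 × 11.2 = 2.84 nmol·min⁻¹.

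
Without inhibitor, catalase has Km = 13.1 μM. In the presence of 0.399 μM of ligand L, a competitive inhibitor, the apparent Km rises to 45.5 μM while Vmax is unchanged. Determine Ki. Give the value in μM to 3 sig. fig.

Competitive: Km,app = α·Km with α = 1 + [I]/Ki.
α = Km,app/Km = 45.5/13.1 = 3.473.
Since α = 1 + [I]/Ki, [I]/Ki = 3.473 − 1 = 2.473 and Ki = 0.399/2.473 = 0.161 μM.

0.161 μM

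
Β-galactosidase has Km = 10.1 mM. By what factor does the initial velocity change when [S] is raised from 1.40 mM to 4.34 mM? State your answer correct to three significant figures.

2.47

Since Vmax cancels, v₂/v₁ = [S]₂(Km+[S]₁) / [S]₁(Km+[S]₂).
= 4.34×(10.1+1.40) / (1.40×(10.1+4.34)) = 49.91/20.22 = 2.47.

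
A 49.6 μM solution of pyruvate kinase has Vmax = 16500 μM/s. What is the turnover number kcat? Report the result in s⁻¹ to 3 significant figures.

kcat = Vmax/[E]total = 16500 μM/s / 49.6 μM = 333 s⁻¹.

333 s⁻¹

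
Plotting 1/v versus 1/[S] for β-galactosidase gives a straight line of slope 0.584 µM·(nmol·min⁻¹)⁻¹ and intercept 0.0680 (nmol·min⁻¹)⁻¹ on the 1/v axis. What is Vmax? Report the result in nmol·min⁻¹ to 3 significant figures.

The y-intercept of a Lineweaver–Burk plot equals 1/Vmax, so Vmax = 1/0.0680 = 14.7 nmol·min⁻¹.

14.7 nmol·min⁻¹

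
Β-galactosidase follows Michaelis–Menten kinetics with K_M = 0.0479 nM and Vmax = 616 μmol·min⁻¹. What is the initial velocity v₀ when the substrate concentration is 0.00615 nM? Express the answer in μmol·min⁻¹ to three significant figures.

v = Vmax·[S]/(Km + [S]) = 616 × 0.00615 / (0.0479 + 0.00615)
  = 3.788 / 0.05405 = 70.1 μmol·min⁻¹.

70.1 μmol·min⁻¹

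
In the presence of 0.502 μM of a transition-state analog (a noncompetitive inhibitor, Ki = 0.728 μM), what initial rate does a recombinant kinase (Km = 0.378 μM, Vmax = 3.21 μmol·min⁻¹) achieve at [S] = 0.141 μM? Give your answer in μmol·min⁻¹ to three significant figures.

α = 1 + [I]/Ki = 1 + 0.502/0.728 = 1.690.
For a noncompetitive inhibitor, Vmax is reduced to Vmax/α while Km is unchanged: Km,app = 0.378 μM, Vmax,app = 1.90 μmol·min⁻¹.
v = Vmax,app·[S]/(Km,app + [S]) = 1.90 × 0.141/(0.378 + 0.141) = 0.516 μmol·min⁻¹.

0.516 μmol·min⁻¹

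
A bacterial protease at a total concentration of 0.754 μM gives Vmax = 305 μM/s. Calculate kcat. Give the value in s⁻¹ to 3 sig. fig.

405 s⁻¹

kcat = Vmax/[E]total = 305 μM/s / 0.754 μM = 405 s⁻¹.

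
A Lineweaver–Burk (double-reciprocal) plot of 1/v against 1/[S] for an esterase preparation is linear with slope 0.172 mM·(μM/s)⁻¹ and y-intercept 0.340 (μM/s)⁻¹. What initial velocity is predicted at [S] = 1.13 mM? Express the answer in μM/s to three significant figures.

The y-intercept is 1/Vmax, so Vmax = 1/0.340 = 2.94 μM/s.
The slope is Km/Vmax, so Km = 0.172 × 2.94 = 0.506 mM.
Then v = 2.94 × 1.13/(0.506 + 1.13) = 2.03 μM/s.

2.03 μM/s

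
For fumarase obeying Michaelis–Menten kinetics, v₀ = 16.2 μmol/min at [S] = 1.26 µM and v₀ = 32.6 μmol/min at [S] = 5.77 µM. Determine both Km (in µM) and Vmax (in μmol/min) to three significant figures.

From v = Vmax[S]/(Km+[S]), each point gives Vmax = v(Km+[S])/[S].
Equating: 16.2(Km+1.26)/1.26 = 32.6(Km+5.77)/5.77.
12.86·Km + 16.2 = 5.650·Km + 32.6, so (12.86 − 5.650)·Km = 32.6 − 16.2.
Km = 16.40/7.207 = 2.28 µM; then Vmax = 16.2(2.28+1.26)/1.26 = 45.5 μmol/min.

Km = 2.28 µM; Vmax = 45.5 μmol/min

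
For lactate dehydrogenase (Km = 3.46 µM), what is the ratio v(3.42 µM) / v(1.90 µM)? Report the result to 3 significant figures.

1.40

Since Vmax cancels, v₂/v₁ = [S]₂(Km+[S]₁) / [S]₁(Km+[S]₂).
= 3.42×(3.46+1.90) / (1.90×(3.46+3.42)) = 18.33/13.07 = 1.40.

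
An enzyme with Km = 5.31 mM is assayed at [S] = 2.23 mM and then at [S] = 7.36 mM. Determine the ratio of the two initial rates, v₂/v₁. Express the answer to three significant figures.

1.96

The fractional saturations are [S]/(Km+[S]) = 2.23/7.540 = 0.2958 and 7.36/12.67 = 0.5809.
v₂/v₁ is just their ratio: 0.5809/0.2958 = 1.96.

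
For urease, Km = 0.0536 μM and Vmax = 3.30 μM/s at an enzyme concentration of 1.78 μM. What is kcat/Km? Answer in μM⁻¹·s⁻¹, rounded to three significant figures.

34.6 μM⁻¹·s⁻¹

kcat = Vmax/[E]total = 3.30/1.78 = 1.85 s⁻¹.
kcat/Km = 1.85/0.0536 = 34.6 μM⁻¹·s⁻¹.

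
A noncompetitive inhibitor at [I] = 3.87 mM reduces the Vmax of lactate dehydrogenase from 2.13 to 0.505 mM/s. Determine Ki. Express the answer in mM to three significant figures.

1.20 mM

Noncompetitive: Vmax,app = Vmax/α with α = 1 + [I]/Ki.
α = Vmax/Vmax,app = 2.13/0.505 = 4.218.
Ki = [I]/(α − 1) = 3.87/3.218 = 1.20 mM.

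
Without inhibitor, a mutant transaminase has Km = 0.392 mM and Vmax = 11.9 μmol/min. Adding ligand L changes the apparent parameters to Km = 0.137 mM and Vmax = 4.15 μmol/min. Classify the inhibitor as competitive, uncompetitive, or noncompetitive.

uncompetitive

Both Km and Vmax decrease by the same factor (~2.87-fold) — characteristic of uncompetitive inhibition.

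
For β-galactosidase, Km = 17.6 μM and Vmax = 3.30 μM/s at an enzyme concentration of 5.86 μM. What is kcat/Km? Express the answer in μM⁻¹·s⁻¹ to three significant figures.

0.0320 μM⁻¹·s⁻¹

kcat = Vmax/[E]total = 3.30/5.86 = 0.563 s⁻¹.
kcat/Km = 0.563/17.6 = 0.0320 μM⁻¹·s⁻¹.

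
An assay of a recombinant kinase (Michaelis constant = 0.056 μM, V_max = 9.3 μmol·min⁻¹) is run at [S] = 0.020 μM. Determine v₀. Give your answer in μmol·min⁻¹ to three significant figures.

[S]/(Km+[S]) = 0.020/0.07600 = 0.2632, the fractional saturation.
v = 0.2632 × Vmax = 0.2632 × 9.3 = 2.45 μmol·min⁻¹.

2.45 μmol·min⁻¹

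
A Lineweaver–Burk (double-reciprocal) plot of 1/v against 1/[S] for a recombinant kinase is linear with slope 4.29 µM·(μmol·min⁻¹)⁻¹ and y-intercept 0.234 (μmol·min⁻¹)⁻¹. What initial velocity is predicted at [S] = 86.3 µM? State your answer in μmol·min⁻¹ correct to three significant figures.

3.52 μmol·min⁻¹

The y-intercept is 1/Vmax, so Vmax = 1/0.234 = 4.27 μmol·min⁻¹.
The slope is Km/Vmax, so Km = 4.29 × 4.27 = 18.3 µM.
Then v = 4.27 × 86.3/(18.3 + 86.3) = 3.52 μmol·min⁻¹.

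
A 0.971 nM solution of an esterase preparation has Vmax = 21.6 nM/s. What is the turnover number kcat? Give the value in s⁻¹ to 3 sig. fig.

kcat = Vmax/[E]total = 21.6 nM/s / 0.971 nM = 22.2 s⁻¹.

22.2 s⁻¹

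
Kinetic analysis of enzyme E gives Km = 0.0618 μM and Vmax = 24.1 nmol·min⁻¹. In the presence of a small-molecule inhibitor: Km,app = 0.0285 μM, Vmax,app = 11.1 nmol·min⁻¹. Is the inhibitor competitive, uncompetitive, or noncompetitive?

Both Km and Vmax decrease by the same factor (~2.17-fold) — characteristic of uncompetitive inhibition.

uncompetitive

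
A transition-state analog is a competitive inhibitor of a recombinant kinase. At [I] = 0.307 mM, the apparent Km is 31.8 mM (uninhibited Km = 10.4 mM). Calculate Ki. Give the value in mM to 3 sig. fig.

Competitive: Km,app = α·Km with α = 1 + [I]/Ki.
α = Km,app/Km = 31.8/10.4 = 3.058.
Ki = [I]/(α − 1) = 0.307/2.058 = 0.149 mM.

0.149 mM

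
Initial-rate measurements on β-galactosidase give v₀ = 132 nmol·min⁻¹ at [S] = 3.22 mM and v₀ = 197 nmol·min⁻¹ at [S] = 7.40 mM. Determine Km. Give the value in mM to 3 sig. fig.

4.52 mM

In reciprocal form, 1/v = (Km/Vmax)·(1/[S]) + 1/Vmax. The two points give (1/[S], 1/v) = (0.3106, 0.007576) and (0.1351, 0.005076).
Slope = (0.007576 − 0.005076)/(0.3106 − 0.1351) = 0.01425; intercept = 0.007576 − 0.01425×0.3106 = 0.003151.
Vmax = 1/intercept = 317 nmol·min⁻¹; Km = slope × Vmax = 0.01425 × 317 = 4.52 mM.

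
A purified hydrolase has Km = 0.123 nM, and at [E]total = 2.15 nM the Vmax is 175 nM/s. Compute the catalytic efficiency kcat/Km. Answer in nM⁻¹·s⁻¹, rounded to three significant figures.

kcat = Vmax/[E]total = 175/2.15 = 81.4 s⁻¹.
kcat/Km = 81.4/0.123 = 662 nM⁻¹·s⁻¹.

662 nM⁻¹·s⁻¹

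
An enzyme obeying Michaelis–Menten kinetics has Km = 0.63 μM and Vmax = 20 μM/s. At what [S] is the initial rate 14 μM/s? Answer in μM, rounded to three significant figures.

1.47 μM

Rearranging v = Vmax[S]/(Km+[S]) gives [S] = Km·v/(Vmax − v).
[S] = 0.63 × 14 / (20 − 14) = 8.820/6.000 = 1.47 μM.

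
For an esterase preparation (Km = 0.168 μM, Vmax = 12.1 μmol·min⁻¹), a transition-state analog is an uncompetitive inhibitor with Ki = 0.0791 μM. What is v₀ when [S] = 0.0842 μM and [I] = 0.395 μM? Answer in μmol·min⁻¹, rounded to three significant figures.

1.51 μmol·min⁻¹

α = 1 + [I]/Ki = 1 + 0.395/0.0791 = 5.994.
For an uncompetitive inhibitor, both parameters are divided by α, giving Vmax/α and Km/α: Km,app = 0.0280 μM, Vmax,app = 2.02 μmol·min⁻¹.
v = Vmax,app·[S]/(Km,app + [S]) = 2.02 × 0.0842/(0.0280 + 0.0842) = 1.51 μmol·min⁻¹.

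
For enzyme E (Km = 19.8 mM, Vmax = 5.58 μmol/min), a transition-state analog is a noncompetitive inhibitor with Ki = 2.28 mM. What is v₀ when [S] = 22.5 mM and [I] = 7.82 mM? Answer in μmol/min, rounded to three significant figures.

α = 1 + [I]/Ki = 1 + 7.82/2.28 = 4.430.
For a noncompetitive inhibitor, Vmax is reduced to Vmax/α while Km is unchanged: Km,app = 19.8 mM, Vmax,app = 1.26 μmol/min.
v = Vmax,app·[S]/(Km,app + [S]) = 1.26 × 22.5/(19.8 + 22.5) = 0.670 μmol/min.

0.670 μmol/min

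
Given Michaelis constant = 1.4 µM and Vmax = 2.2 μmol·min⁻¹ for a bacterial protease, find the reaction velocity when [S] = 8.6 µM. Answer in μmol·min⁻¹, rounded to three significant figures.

1.89 μmol·min⁻¹

[S]/(Km+[S]) = 8.6/10.00 = 0.8600, the fractional saturation.
v = 0.8600 × Vmax = 0.8600 × 2.2 = 1.89 μmol·min⁻¹.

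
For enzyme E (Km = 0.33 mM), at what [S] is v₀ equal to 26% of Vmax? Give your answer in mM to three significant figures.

v/Vmax = [S]/(Km+[S]) = 0.26, so [S] = Km·0.26/(1 − 0.26) = 0.33 × 0.3514.
[S] = 0.116 mM.

0.116 mM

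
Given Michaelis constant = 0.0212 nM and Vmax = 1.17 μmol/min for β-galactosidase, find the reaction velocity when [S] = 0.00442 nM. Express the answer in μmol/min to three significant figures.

0.202 μmol/min

[S]/(Km+[S]) = 0.00442/0.02562 = 0.1725, the fractional saturation.
v = 0.1725 × Vmax = 0.1725 × 1.17 = 0.202 μmol/min.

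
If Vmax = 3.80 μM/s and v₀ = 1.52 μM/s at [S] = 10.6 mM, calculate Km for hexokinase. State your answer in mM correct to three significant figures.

15.9 mM

v/Vmax = 1.52/3.80 = 0.4000 = [S]/(Km+[S]).
So Km + [S] = [S]/0.4000 = 26.50 mM, giving Km = 26.50 − 10.6 = 15.9 mM.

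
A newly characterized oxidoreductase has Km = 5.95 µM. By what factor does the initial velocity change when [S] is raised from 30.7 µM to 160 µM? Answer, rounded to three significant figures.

Since Vmax cancels, v₂/v₁ = [S]₂(Km+[S]₁) / [S]₁(Km+[S]₂).
= 160×(5.95+30.7) / (30.7×(5.95+160)) = 5864/5095 = 1.15.

1.15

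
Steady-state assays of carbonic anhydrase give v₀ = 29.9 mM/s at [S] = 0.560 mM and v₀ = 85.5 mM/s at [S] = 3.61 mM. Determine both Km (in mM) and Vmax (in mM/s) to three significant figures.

Km = 1.87 mM; Vmax = 130 mM/s

In reciprocal form, 1/v = (Km/Vmax)·(1/[S]) + 1/Vmax. The two points give (1/[S], 1/v) = (1.786, 0.03344) and (0.2770, 0.01170).
Slope = (0.03344 − 0.01170)/(1.786 − 0.2770) = 0.01442; intercept = 0.03344 − 0.01442×1.786 = 0.007703.
Vmax = 1/intercept = 130 mM/s; Km = slope × Vmax = 0.01442 × 130 = 1.87 mM.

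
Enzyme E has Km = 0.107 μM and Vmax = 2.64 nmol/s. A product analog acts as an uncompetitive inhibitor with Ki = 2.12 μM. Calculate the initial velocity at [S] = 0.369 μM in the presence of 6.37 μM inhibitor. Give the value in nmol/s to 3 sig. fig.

With α = 1 + [I]/Ki = 1 + 6.37/2.12 = 4.005, the uncompetitive rate law is v = (Vmax/α)·[S] / (Km/α + [S]).
v = (2.64/4.005)×0.369 / (0.107/4.005 + 0.369) = 0.2433/0.3957 = 0.615 nmol/s.

0.615 nmol/s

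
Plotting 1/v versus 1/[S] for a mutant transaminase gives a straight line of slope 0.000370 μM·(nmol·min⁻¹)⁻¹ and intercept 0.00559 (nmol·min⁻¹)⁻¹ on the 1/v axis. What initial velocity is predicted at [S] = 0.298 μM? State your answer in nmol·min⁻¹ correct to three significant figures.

146 nmol·min⁻¹

The y-intercept is 1/Vmax, so Vmax = 1/0.00559 = 179 nmol·min⁻¹.
The slope is Km/Vmax, so Km = 0.000370 × 179 = 0.0662 μM.
Then v = 179 × 0.298/(0.0662 + 0.298) = 146 nmol·min⁻¹.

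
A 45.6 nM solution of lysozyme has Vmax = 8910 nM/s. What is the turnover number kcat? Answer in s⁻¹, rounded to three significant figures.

195 s⁻¹

kcat = Vmax/[E]total = 8910 nM/s / 45.6 nM = 195 s⁻¹.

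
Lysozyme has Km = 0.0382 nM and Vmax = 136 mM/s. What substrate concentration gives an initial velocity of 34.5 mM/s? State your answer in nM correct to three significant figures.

The required fractional saturation is v/Vmax = 34.5/136 = 0.2537.
Then [S]/(Km+[S]) = 0.2537 ⇒ [S] = 0.0382 × 0.2537/(1 − 0.2537) = 0.0130 nM.

0.0130 nM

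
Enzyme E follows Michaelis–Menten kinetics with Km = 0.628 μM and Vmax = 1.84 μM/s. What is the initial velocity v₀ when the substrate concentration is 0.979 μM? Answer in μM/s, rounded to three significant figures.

[S]/(Km+[S]) = 0.979/1.607 = 0.6092, the fractional saturation.
v = 0.6092 × Vmax = 0.6092 × 1.84 = 1.12 μM/s.

1.12 μM/s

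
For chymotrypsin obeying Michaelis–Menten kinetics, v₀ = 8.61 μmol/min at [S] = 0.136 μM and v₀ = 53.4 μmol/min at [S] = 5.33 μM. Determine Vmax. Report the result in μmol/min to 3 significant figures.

From v = Vmax[S]/(Km+[S]), each point gives Vmax = v(Km+[S])/[S].
Equating: 8.61(Km+0.136)/0.136 = 53.4(Km+5.33)/5.33.
63.31·Km + 8.61 = 10.02·Km + 53.4, so (63.31 − 10.02)·Km = 53.4 − 8.61.
Km = 44.79/53.29 = 0.840 μM; then Vmax = 8.61(0.840+0.136)/0.136 = 61.8 μmol/min.

61.8 μmol/min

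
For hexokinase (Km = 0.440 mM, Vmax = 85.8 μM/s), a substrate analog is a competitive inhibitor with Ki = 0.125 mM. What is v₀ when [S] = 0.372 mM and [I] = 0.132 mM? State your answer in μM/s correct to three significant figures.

α = 1 + [I]/Ki = 1 + 0.132/0.125 = 2.056.
For a competitive inhibitor, Vmax is unchanged and the apparent Km becomes α·Km: Km,app = 0.905 mM, Vmax,app = 85.8 μM/s.
v = Vmax,app·[S]/(Km,app + [S]) = 85.8 × 0.372/(0.905 + 0.372) = 25.0 μM/s.

25.0 μM/s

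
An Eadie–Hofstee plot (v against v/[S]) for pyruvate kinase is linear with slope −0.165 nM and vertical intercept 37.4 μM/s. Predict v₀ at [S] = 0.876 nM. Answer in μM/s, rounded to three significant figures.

31.5 μM/s

In the Eadie–Hofstee form v = Vmax − Km·(v/[S]), the slope is −Km and the intercept is Vmax, so Km = 0.165 nM and Vmax = 37.4 μM/s.
v = 37.4 × 0.876/(0.165 + 0.876) = 31.5 μM/s.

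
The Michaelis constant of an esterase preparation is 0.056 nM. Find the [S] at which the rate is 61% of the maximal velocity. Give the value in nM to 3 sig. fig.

v/Vmax = [S]/(Km+[S]) = 0.61, so [S] = Km·0.61/(1 − 0.61) = 0.056 × 1.564.
[S] = 0.0876 nM.

0.0876 nM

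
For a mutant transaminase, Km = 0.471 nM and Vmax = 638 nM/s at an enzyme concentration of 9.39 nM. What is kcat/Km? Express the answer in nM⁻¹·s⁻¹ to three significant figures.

kcat = Vmax/[E]total = 638/9.39 = 67.9 s⁻¹.
kcat/Km = 67.9/0.471 = 144 nM⁻¹·s⁻¹.

144 nM⁻¹·s⁻¹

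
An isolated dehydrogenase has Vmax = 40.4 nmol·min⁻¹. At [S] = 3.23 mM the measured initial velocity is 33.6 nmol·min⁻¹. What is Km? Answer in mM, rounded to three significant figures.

From v = Vmax[S]/(Km+[S]), Km = [S](Vmax − v)/v.
Km = 3.23 × (40.4 − 33.6) / 33.6 = 21.96/33.6 = 0.654 mM.

0.654 mM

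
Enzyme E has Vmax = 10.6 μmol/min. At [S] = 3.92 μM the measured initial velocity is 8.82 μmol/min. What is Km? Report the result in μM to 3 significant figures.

v/Vmax = 8.82/10.6 = 0.8321 = [S]/(Km+[S]).
So Km + [S] = [S]/0.8321 = 4.711 μM, giving Km = 4.711 − 3.92 = 0.791 μM.

0.791 μM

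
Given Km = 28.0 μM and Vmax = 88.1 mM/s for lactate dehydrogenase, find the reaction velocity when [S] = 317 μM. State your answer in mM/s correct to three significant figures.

80.9 mM/s

[S]/(Km+[S]) = 317/345.0 = 0.9188, the fractional saturation.
v = 0.9188 × Vmax = 0.9188 × 88.1 = 80.9 mM/s.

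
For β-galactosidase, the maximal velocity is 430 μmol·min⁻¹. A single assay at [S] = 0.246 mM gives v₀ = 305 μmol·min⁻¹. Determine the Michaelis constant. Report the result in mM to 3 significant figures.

v/Vmax = 305/430 = 0.7093 = [S]/(Km+[S]).
So Km + [S] = [S]/0.7093 = 0.3468 mM, giving Km = 0.3468 − 0.246 = 0.101 mM.

0.101 mM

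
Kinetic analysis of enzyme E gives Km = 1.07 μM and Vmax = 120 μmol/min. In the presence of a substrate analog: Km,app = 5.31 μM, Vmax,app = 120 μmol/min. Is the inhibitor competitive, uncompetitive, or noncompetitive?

competitive

Km increases (1.07 → 5.31 μM) while Vmax is unchanged — the hallmark of competitive inhibition.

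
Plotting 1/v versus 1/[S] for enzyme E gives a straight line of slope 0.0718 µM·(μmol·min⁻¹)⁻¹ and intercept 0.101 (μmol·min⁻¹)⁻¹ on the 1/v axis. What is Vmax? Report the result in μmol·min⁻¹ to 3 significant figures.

9.90 μmol·min⁻¹

The y-intercept of a Lineweaver–Burk plot equals 1/Vmax, so Vmax = 1/0.101 = 9.90 μmol·min⁻¹.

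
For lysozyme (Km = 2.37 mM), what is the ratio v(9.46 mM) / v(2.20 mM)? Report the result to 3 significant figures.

1.66

Since Vmax cancels, v₂/v₁ = [S]₂(Km+[S]₁) / [S]₁(Km+[S]₂).
= 9.46×(2.37+2.20) / (2.20×(2.37+9.46)) = 43.23/26.03 = 1.66.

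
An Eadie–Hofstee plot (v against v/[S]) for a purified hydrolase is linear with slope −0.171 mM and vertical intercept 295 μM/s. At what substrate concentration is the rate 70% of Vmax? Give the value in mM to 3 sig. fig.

0.399 mM

The Eadie–Hofstee slope gives Km = 0.171 mM (slope = −Km).
v/Vmax = [S]/(Km+[S]) = 0.7 ⇒ [S] = Km·0.7/(1−0.7) = 0.171 × 2.333 = 0.399 mM.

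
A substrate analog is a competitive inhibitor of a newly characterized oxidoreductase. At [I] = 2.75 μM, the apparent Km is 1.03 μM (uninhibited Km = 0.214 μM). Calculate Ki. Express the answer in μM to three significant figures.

Competitive: Km,app = α·Km with α = 1 + [I]/Ki.
α = Km,app/Km = 1.03/0.214 = 4.813.
Ki = [I]/(α − 1) = 2.75/3.813 = 0.721 μM.

0.721 μM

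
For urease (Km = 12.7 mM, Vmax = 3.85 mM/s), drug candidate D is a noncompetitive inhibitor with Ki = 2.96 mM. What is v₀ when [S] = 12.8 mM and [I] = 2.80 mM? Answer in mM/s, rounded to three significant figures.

0.993 mM/s

With α = 1 + [I]/Ki = 1 + 2.80/2.96 = 1.946, the noncompetitive rate law is v = (Vmax/α)·[S] / (Km + [S]).
v = (3.85/1.946)×12.8 / (12.7 + 12.8) = 25.32/25.50 = 0.993 mM/s.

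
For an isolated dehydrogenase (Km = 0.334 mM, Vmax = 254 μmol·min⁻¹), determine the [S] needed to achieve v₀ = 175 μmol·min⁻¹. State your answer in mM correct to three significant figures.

0.740 mM

Rearranging v = Vmax[S]/(Km+[S]) gives [S] = Km·v/(Vmax − v).
[S] = 0.334 × 175 / (254 − 175) = 58.45/79.00 = 0.740 mM.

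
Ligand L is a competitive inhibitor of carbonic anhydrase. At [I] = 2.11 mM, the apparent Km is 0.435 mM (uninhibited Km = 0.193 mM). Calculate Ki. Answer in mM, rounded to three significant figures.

Competitive: Km,app = α·Km with α = 1 + [I]/Ki.
α = Km,app/Km = 0.435/0.193 = 2.254.
Ki = [I]/(α − 1) = 2.11/1.254 = 1.68 mM.

1.68 mM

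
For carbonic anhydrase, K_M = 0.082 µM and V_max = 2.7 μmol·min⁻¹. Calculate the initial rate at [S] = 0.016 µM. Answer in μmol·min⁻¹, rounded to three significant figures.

0.441 μmol·min⁻¹

[S]/(Km+[S]) = 0.016/0.09800 = 0.1633, the fractional saturation.
v = 0.1633 × Vmax = 0.1633 × 2.7 = 0.441 μmol·min⁻¹.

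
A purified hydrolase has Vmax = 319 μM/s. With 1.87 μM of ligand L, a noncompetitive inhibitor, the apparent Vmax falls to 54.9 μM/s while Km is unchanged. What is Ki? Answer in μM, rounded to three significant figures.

0.389 μM

Noncompetitive: Vmax,app = Vmax/α with α = 1 + [I]/Ki.
α = Vmax/Vmax,app = 319/54.9 = 5.811.
Since α = 1 + [I]/Ki, [I]/Ki = 5.811 − 1 = 4.811 and Ki = 1.87/4.811 = 0.389 μM.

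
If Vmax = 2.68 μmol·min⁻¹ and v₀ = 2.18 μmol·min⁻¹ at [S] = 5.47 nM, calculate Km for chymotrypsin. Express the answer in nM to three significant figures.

From v = Vmax[S]/(Km+[S]), Km = [S](Vmax − v)/v.
Km = 5.47 × (2.68 − 2.18) / 2.18 = 2.735/2.18 = 1.25 nM.

1.25 nM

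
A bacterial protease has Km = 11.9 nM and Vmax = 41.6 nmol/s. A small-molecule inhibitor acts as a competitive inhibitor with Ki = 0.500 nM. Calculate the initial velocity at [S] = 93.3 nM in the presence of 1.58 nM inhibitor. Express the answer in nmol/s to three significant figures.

27.2 nmol/s

With α = 1 + [I]/Ki = 1 + 1.58/0.500 = 4.160, the competitive rate law is v = Vmax[S] / (αKm + [S]).
v = 41.6×93.3 / (4.160×11.9 + 93.3) = 3881/142.8 = 27.2 nmol/s.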